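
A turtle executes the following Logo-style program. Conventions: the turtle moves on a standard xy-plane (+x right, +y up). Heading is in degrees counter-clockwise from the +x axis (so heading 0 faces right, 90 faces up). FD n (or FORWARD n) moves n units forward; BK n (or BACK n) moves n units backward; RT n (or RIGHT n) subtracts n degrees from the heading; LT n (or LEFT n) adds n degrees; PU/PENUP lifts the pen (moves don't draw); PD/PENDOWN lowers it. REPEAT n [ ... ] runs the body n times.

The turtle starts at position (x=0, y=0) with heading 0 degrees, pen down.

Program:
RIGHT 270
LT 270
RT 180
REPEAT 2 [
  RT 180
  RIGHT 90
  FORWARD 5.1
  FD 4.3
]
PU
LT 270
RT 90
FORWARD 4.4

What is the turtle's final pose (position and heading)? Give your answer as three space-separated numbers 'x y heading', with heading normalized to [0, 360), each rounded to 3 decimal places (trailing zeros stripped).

Answer: 5 -9.4 180

Derivation:
Executing turtle program step by step:
Start: pos=(0,0), heading=0, pen down
RT 270: heading 0 -> 90
LT 270: heading 90 -> 0
RT 180: heading 0 -> 180
REPEAT 2 [
  -- iteration 1/2 --
  RT 180: heading 180 -> 0
  RT 90: heading 0 -> 270
  FD 5.1: (0,0) -> (0,-5.1) [heading=270, draw]
  FD 4.3: (0,-5.1) -> (0,-9.4) [heading=270, draw]
  -- iteration 2/2 --
  RT 180: heading 270 -> 90
  RT 90: heading 90 -> 0
  FD 5.1: (0,-9.4) -> (5.1,-9.4) [heading=0, draw]
  FD 4.3: (5.1,-9.4) -> (9.4,-9.4) [heading=0, draw]
]
PU: pen up
LT 270: heading 0 -> 270
RT 90: heading 270 -> 180
FD 4.4: (9.4,-9.4) -> (5,-9.4) [heading=180, move]
Final: pos=(5,-9.4), heading=180, 4 segment(s) drawn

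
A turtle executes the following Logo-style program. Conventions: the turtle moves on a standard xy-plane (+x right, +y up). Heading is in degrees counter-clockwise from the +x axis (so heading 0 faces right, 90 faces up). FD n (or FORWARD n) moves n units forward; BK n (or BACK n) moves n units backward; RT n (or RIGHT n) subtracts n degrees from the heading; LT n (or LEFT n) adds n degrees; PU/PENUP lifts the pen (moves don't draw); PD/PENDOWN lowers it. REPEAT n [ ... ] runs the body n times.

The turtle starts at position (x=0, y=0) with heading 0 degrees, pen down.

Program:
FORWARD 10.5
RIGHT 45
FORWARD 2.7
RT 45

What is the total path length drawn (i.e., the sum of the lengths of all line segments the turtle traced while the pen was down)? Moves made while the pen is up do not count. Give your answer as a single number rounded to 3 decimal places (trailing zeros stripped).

Executing turtle program step by step:
Start: pos=(0,0), heading=0, pen down
FD 10.5: (0,0) -> (10.5,0) [heading=0, draw]
RT 45: heading 0 -> 315
FD 2.7: (10.5,0) -> (12.409,-1.909) [heading=315, draw]
RT 45: heading 315 -> 270
Final: pos=(12.409,-1.909), heading=270, 2 segment(s) drawn

Segment lengths:
  seg 1: (0,0) -> (10.5,0), length = 10.5
  seg 2: (10.5,0) -> (12.409,-1.909), length = 2.7
Total = 13.2

Answer: 13.2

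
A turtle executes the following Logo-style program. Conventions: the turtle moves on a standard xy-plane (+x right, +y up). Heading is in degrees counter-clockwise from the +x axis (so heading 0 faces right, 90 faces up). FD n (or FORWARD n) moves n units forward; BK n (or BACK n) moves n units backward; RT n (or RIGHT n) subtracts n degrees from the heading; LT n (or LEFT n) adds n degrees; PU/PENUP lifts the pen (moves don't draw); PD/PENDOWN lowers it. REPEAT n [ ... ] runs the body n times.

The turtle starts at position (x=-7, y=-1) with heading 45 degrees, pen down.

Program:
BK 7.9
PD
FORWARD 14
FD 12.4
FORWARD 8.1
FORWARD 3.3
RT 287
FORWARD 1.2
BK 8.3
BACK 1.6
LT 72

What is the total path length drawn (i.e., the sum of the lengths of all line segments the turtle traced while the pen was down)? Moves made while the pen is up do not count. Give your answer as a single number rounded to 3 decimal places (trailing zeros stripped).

Executing turtle program step by step:
Start: pos=(-7,-1), heading=45, pen down
BK 7.9: (-7,-1) -> (-12.586,-6.586) [heading=45, draw]
PD: pen down
FD 14: (-12.586,-6.586) -> (-2.687,3.313) [heading=45, draw]
FD 12.4: (-2.687,3.313) -> (6.081,12.081) [heading=45, draw]
FD 8.1: (6.081,12.081) -> (11.809,17.809) [heading=45, draw]
FD 3.3: (11.809,17.809) -> (14.142,20.142) [heading=45, draw]
RT 287: heading 45 -> 118
FD 1.2: (14.142,20.142) -> (13.579,21.202) [heading=118, draw]
BK 8.3: (13.579,21.202) -> (17.476,13.874) [heading=118, draw]
BK 1.6: (17.476,13.874) -> (18.227,12.461) [heading=118, draw]
LT 72: heading 118 -> 190
Final: pos=(18.227,12.461), heading=190, 8 segment(s) drawn

Segment lengths:
  seg 1: (-7,-1) -> (-12.586,-6.586), length = 7.9
  seg 2: (-12.586,-6.586) -> (-2.687,3.313), length = 14
  seg 3: (-2.687,3.313) -> (6.081,12.081), length = 12.4
  seg 4: (6.081,12.081) -> (11.809,17.809), length = 8.1
  seg 5: (11.809,17.809) -> (14.142,20.142), length = 3.3
  seg 6: (14.142,20.142) -> (13.579,21.202), length = 1.2
  seg 7: (13.579,21.202) -> (17.476,13.874), length = 8.3
  seg 8: (17.476,13.874) -> (18.227,12.461), length = 1.6
Total = 56.8

Answer: 56.8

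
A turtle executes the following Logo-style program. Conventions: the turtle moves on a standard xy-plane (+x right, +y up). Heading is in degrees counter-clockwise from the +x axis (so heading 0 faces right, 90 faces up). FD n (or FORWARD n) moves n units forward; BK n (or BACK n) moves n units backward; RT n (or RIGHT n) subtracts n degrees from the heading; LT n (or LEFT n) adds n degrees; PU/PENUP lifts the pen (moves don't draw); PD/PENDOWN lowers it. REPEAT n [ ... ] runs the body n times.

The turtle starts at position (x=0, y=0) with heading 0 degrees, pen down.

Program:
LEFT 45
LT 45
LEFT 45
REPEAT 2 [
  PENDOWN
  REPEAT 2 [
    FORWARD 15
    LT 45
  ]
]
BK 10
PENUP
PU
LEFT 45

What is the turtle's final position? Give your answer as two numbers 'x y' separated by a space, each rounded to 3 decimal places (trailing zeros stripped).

Answer: -43.284 -7.929

Derivation:
Executing turtle program step by step:
Start: pos=(0,0), heading=0, pen down
LT 45: heading 0 -> 45
LT 45: heading 45 -> 90
LT 45: heading 90 -> 135
REPEAT 2 [
  -- iteration 1/2 --
  PD: pen down
  REPEAT 2 [
    -- iteration 1/2 --
    FD 15: (0,0) -> (-10.607,10.607) [heading=135, draw]
    LT 45: heading 135 -> 180
    -- iteration 2/2 --
    FD 15: (-10.607,10.607) -> (-25.607,10.607) [heading=180, draw]
    LT 45: heading 180 -> 225
  ]
  -- iteration 2/2 --
  PD: pen down
  REPEAT 2 [
    -- iteration 1/2 --
    FD 15: (-25.607,10.607) -> (-36.213,0) [heading=225, draw]
    LT 45: heading 225 -> 270
    -- iteration 2/2 --
    FD 15: (-36.213,0) -> (-36.213,-15) [heading=270, draw]
    LT 45: heading 270 -> 315
  ]
]
BK 10: (-36.213,-15) -> (-43.284,-7.929) [heading=315, draw]
PU: pen up
PU: pen up
LT 45: heading 315 -> 0
Final: pos=(-43.284,-7.929), heading=0, 5 segment(s) drawn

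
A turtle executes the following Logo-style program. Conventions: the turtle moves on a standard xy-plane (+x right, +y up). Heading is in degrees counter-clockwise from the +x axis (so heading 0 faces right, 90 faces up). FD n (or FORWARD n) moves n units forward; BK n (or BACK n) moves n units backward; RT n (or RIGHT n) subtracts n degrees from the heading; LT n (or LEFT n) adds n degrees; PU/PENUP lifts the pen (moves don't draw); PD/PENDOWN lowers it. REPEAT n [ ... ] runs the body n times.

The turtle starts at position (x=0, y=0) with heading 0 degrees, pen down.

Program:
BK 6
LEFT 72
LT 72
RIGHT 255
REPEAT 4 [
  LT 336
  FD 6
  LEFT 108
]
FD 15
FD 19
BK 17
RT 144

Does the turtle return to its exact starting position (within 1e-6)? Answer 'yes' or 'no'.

Executing turtle program step by step:
Start: pos=(0,0), heading=0, pen down
BK 6: (0,0) -> (-6,0) [heading=0, draw]
LT 72: heading 0 -> 72
LT 72: heading 72 -> 144
RT 255: heading 144 -> 249
REPEAT 4 [
  -- iteration 1/4 --
  LT 336: heading 249 -> 225
  FD 6: (-6,0) -> (-10.243,-4.243) [heading=225, draw]
  LT 108: heading 225 -> 333
  -- iteration 2/4 --
  LT 336: heading 333 -> 309
  FD 6: (-10.243,-4.243) -> (-6.467,-8.906) [heading=309, draw]
  LT 108: heading 309 -> 57
  -- iteration 3/4 --
  LT 336: heading 57 -> 33
  FD 6: (-6.467,-8.906) -> (-1.435,-5.638) [heading=33, draw]
  LT 108: heading 33 -> 141
  -- iteration 4/4 --
  LT 336: heading 141 -> 117
  FD 6: (-1.435,-5.638) -> (-4.159,-0.292) [heading=117, draw]
  LT 108: heading 117 -> 225
]
FD 15: (-4.159,-0.292) -> (-14.765,-10.898) [heading=225, draw]
FD 19: (-14.765,-10.898) -> (-28.2,-24.333) [heading=225, draw]
BK 17: (-28.2,-24.333) -> (-16.179,-12.312) [heading=225, draw]
RT 144: heading 225 -> 81
Final: pos=(-16.179,-12.312), heading=81, 8 segment(s) drawn

Start position: (0, 0)
Final position: (-16.179, -12.312)
Distance = 20.332; >= 1e-6 -> NOT closed

Answer: no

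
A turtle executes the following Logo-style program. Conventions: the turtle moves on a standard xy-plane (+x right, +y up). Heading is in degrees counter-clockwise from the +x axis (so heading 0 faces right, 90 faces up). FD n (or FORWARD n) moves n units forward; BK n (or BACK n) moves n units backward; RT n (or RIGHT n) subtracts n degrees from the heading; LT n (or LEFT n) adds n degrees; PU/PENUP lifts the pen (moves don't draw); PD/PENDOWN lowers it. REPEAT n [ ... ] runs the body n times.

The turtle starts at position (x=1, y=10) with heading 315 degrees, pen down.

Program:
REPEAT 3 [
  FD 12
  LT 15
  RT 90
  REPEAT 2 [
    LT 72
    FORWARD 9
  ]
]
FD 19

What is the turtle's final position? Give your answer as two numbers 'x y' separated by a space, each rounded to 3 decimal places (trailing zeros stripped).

Answer: 15.365 45.217

Derivation:
Executing turtle program step by step:
Start: pos=(1,10), heading=315, pen down
REPEAT 3 [
  -- iteration 1/3 --
  FD 12: (1,10) -> (9.485,1.515) [heading=315, draw]
  LT 15: heading 315 -> 330
  RT 90: heading 330 -> 240
  REPEAT 2 [
    -- iteration 1/2 --
    LT 72: heading 240 -> 312
    FD 9: (9.485,1.515) -> (15.507,-5.174) [heading=312, draw]
    -- iteration 2/2 --
    LT 72: heading 312 -> 24
    FD 9: (15.507,-5.174) -> (23.729,-1.513) [heading=24, draw]
  ]
  -- iteration 2/3 --
  FD 12: (23.729,-1.513) -> (34.692,3.368) [heading=24, draw]
  LT 15: heading 24 -> 39
  RT 90: heading 39 -> 309
  REPEAT 2 [
    -- iteration 1/2 --
    LT 72: heading 309 -> 21
    FD 9: (34.692,3.368) -> (43.094,6.593) [heading=21, draw]
    -- iteration 2/2 --
    LT 72: heading 21 -> 93
    FD 9: (43.094,6.593) -> (42.623,15.581) [heading=93, draw]
  ]
  -- iteration 3/3 --
  FD 12: (42.623,15.581) -> (41.995,27.564) [heading=93, draw]
  LT 15: heading 93 -> 108
  RT 90: heading 108 -> 18
  REPEAT 2 [
    -- iteration 1/2 --
    LT 72: heading 18 -> 90
    FD 9: (41.995,27.564) -> (41.995,36.564) [heading=90, draw]
    -- iteration 2/2 --
    LT 72: heading 90 -> 162
    FD 9: (41.995,36.564) -> (33.436,39.346) [heading=162, draw]
  ]
]
FD 19: (33.436,39.346) -> (15.365,45.217) [heading=162, draw]
Final: pos=(15.365,45.217), heading=162, 10 segment(s) drawn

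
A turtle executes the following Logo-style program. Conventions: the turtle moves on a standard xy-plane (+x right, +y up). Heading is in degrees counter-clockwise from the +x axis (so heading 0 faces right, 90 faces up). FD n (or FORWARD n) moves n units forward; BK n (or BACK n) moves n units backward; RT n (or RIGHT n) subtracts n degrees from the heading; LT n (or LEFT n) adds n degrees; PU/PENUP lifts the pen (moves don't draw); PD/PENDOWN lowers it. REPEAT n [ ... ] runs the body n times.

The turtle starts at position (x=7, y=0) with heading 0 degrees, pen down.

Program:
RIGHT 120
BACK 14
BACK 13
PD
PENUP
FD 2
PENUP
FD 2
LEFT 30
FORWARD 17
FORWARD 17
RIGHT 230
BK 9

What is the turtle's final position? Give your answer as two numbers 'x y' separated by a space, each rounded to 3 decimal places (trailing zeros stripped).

Answer: 11.606 -19.867

Derivation:
Executing turtle program step by step:
Start: pos=(7,0), heading=0, pen down
RT 120: heading 0 -> 240
BK 14: (7,0) -> (14,12.124) [heading=240, draw]
BK 13: (14,12.124) -> (20.5,23.383) [heading=240, draw]
PD: pen down
PU: pen up
FD 2: (20.5,23.383) -> (19.5,21.651) [heading=240, move]
PU: pen up
FD 2: (19.5,21.651) -> (18.5,19.919) [heading=240, move]
LT 30: heading 240 -> 270
FD 17: (18.5,19.919) -> (18.5,2.919) [heading=270, move]
FD 17: (18.5,2.919) -> (18.5,-14.081) [heading=270, move]
RT 230: heading 270 -> 40
BK 9: (18.5,-14.081) -> (11.606,-19.867) [heading=40, move]
Final: pos=(11.606,-19.867), heading=40, 2 segment(s) drawn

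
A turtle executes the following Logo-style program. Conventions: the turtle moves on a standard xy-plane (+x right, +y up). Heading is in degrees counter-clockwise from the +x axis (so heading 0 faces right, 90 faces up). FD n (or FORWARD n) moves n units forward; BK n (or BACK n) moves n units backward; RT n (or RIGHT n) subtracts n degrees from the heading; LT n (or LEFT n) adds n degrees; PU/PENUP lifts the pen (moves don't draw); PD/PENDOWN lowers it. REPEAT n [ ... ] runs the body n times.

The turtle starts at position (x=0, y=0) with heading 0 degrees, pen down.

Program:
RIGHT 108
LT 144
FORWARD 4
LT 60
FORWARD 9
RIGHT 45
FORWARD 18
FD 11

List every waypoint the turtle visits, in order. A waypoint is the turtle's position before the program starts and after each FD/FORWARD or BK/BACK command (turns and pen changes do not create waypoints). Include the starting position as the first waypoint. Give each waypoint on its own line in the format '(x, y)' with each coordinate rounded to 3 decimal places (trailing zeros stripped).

Answer: (0, 0)
(3.236, 2.351)
(2.295, 11.302)
(13.623, 25.29)
(20.546, 33.839)

Derivation:
Executing turtle program step by step:
Start: pos=(0,0), heading=0, pen down
RT 108: heading 0 -> 252
LT 144: heading 252 -> 36
FD 4: (0,0) -> (3.236,2.351) [heading=36, draw]
LT 60: heading 36 -> 96
FD 9: (3.236,2.351) -> (2.295,11.302) [heading=96, draw]
RT 45: heading 96 -> 51
FD 18: (2.295,11.302) -> (13.623,25.29) [heading=51, draw]
FD 11: (13.623,25.29) -> (20.546,33.839) [heading=51, draw]
Final: pos=(20.546,33.839), heading=51, 4 segment(s) drawn
Waypoints (5 total):
(0, 0)
(3.236, 2.351)
(2.295, 11.302)
(13.623, 25.29)
(20.546, 33.839)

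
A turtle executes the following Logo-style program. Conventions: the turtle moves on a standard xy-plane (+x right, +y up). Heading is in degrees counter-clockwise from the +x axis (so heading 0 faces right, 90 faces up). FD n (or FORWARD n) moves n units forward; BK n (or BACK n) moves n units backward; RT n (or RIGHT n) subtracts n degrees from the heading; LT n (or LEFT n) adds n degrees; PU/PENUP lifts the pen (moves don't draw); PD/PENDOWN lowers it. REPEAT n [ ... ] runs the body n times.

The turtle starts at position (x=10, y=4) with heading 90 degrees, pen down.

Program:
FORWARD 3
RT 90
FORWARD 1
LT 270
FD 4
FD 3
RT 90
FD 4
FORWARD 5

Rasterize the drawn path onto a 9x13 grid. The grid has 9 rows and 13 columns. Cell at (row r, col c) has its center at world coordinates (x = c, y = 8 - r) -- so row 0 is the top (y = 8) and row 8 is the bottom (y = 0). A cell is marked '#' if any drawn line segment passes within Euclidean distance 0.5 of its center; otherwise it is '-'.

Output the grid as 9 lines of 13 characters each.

Segment 0: (10,4) -> (10,7)
Segment 1: (10,7) -> (11,7)
Segment 2: (11,7) -> (11,3)
Segment 3: (11,3) -> (11,0)
Segment 4: (11,0) -> (7,0)
Segment 5: (7,0) -> (2,0)

Answer: -------------
----------##-
----------##-
----------##-
----------##-
-----------#-
-----------#-
-----------#-
--##########-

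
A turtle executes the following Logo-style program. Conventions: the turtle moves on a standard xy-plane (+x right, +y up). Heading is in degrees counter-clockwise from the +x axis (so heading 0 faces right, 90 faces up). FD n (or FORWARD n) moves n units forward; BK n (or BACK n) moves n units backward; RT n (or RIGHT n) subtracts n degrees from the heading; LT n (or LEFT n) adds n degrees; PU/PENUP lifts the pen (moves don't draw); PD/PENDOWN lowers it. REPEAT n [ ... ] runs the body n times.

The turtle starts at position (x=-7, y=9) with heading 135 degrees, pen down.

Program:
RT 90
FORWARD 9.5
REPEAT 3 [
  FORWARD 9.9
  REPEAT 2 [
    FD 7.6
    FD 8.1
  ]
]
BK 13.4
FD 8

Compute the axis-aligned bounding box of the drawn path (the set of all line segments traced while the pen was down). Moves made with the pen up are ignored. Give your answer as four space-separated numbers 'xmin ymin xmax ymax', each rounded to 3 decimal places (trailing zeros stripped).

Answer: -7 9 87.328 103.328

Derivation:
Executing turtle program step by step:
Start: pos=(-7,9), heading=135, pen down
RT 90: heading 135 -> 45
FD 9.5: (-7,9) -> (-0.282,15.718) [heading=45, draw]
REPEAT 3 [
  -- iteration 1/3 --
  FD 9.9: (-0.282,15.718) -> (6.718,22.718) [heading=45, draw]
  REPEAT 2 [
    -- iteration 1/2 --
    FD 7.6: (6.718,22.718) -> (12.092,28.092) [heading=45, draw]
    FD 8.1: (12.092,28.092) -> (17.819,33.819) [heading=45, draw]
    -- iteration 2/2 --
    FD 7.6: (17.819,33.819) -> (23.193,39.193) [heading=45, draw]
    FD 8.1: (23.193,39.193) -> (28.921,44.921) [heading=45, draw]
  ]
  -- iteration 2/3 --
  FD 9.9: (28.921,44.921) -> (35.921,51.921) [heading=45, draw]
  REPEAT 2 [
    -- iteration 1/2 --
    FD 7.6: (35.921,51.921) -> (41.295,57.295) [heading=45, draw]
    FD 8.1: (41.295,57.295) -> (47.023,63.023) [heading=45, draw]
    -- iteration 2/2 --
    FD 7.6: (47.023,63.023) -> (52.397,68.397) [heading=45, draw]
    FD 8.1: (52.397,68.397) -> (58.125,74.125) [heading=45, draw]
  ]
  -- iteration 3/3 --
  FD 9.9: (58.125,74.125) -> (65.125,81.125) [heading=45, draw]
  REPEAT 2 [
    -- iteration 1/2 --
    FD 7.6: (65.125,81.125) -> (70.499,86.499) [heading=45, draw]
    FD 8.1: (70.499,86.499) -> (76.226,92.226) [heading=45, draw]
    -- iteration 2/2 --
    FD 7.6: (76.226,92.226) -> (81.6,97.6) [heading=45, draw]
    FD 8.1: (81.6,97.6) -> (87.328,103.328) [heading=45, draw]
  ]
]
BK 13.4: (87.328,103.328) -> (77.853,93.853) [heading=45, draw]
FD 8: (77.853,93.853) -> (83.51,99.51) [heading=45, draw]
Final: pos=(83.51,99.51), heading=45, 18 segment(s) drawn

Segment endpoints: x in {-7, -0.282, 6.718, 12.092, 17.819, 23.193, 28.921, 35.921, 41.295, 47.023, 52.397, 58.125, 65.125, 70.499, 76.226, 77.853, 81.6, 83.51, 87.328}, y in {9, 15.718, 22.718, 28.092, 33.819, 39.193, 44.921, 51.921, 57.295, 63.023, 68.397, 74.125, 81.125, 86.499, 92.226, 93.853, 97.6, 99.51, 103.328}
xmin=-7, ymin=9, xmax=87.328, ymax=103.328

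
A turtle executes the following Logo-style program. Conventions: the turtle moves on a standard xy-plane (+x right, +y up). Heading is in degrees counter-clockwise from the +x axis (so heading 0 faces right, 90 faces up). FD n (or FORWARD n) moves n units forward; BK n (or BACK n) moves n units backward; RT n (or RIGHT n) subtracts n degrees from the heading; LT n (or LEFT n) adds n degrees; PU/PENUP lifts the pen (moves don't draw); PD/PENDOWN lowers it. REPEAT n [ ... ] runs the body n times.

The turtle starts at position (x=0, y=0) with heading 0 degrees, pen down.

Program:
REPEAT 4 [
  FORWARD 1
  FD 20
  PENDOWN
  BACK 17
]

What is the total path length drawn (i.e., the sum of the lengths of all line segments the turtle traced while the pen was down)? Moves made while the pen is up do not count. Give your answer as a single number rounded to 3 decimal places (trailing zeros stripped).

Executing turtle program step by step:
Start: pos=(0,0), heading=0, pen down
REPEAT 4 [
  -- iteration 1/4 --
  FD 1: (0,0) -> (1,0) [heading=0, draw]
  FD 20: (1,0) -> (21,0) [heading=0, draw]
  PD: pen down
  BK 17: (21,0) -> (4,0) [heading=0, draw]
  -- iteration 2/4 --
  FD 1: (4,0) -> (5,0) [heading=0, draw]
  FD 20: (5,0) -> (25,0) [heading=0, draw]
  PD: pen down
  BK 17: (25,0) -> (8,0) [heading=0, draw]
  -- iteration 3/4 --
  FD 1: (8,0) -> (9,0) [heading=0, draw]
  FD 20: (9,0) -> (29,0) [heading=0, draw]
  PD: pen down
  BK 17: (29,0) -> (12,0) [heading=0, draw]
  -- iteration 4/4 --
  FD 1: (12,0) -> (13,0) [heading=0, draw]
  FD 20: (13,0) -> (33,0) [heading=0, draw]
  PD: pen down
  BK 17: (33,0) -> (16,0) [heading=0, draw]
]
Final: pos=(16,0), heading=0, 12 segment(s) drawn

Segment lengths:
  seg 1: (0,0) -> (1,0), length = 1
  seg 2: (1,0) -> (21,0), length = 20
  seg 3: (21,0) -> (4,0), length = 17
  seg 4: (4,0) -> (5,0), length = 1
  seg 5: (5,0) -> (25,0), length = 20
  seg 6: (25,0) -> (8,0), length = 17
  seg 7: (8,0) -> (9,0), length = 1
  seg 8: (9,0) -> (29,0), length = 20
  seg 9: (29,0) -> (12,0), length = 17
  seg 10: (12,0) -> (13,0), length = 1
  seg 11: (13,0) -> (33,0), length = 20
  seg 12: (33,0) -> (16,0), length = 17
Total = 152

Answer: 152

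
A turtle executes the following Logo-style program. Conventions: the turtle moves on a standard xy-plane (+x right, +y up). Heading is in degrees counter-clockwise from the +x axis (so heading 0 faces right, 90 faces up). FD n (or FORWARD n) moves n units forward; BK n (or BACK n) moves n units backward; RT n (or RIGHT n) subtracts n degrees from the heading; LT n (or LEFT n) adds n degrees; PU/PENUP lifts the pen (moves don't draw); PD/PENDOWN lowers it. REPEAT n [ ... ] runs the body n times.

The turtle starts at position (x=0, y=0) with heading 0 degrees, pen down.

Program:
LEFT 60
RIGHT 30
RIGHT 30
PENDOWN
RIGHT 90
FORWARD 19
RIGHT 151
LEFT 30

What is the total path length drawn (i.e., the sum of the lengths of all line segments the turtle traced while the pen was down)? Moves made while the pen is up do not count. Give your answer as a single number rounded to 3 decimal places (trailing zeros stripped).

Executing turtle program step by step:
Start: pos=(0,0), heading=0, pen down
LT 60: heading 0 -> 60
RT 30: heading 60 -> 30
RT 30: heading 30 -> 0
PD: pen down
RT 90: heading 0 -> 270
FD 19: (0,0) -> (0,-19) [heading=270, draw]
RT 151: heading 270 -> 119
LT 30: heading 119 -> 149
Final: pos=(0,-19), heading=149, 1 segment(s) drawn

Segment lengths:
  seg 1: (0,0) -> (0,-19), length = 19
Total = 19

Answer: 19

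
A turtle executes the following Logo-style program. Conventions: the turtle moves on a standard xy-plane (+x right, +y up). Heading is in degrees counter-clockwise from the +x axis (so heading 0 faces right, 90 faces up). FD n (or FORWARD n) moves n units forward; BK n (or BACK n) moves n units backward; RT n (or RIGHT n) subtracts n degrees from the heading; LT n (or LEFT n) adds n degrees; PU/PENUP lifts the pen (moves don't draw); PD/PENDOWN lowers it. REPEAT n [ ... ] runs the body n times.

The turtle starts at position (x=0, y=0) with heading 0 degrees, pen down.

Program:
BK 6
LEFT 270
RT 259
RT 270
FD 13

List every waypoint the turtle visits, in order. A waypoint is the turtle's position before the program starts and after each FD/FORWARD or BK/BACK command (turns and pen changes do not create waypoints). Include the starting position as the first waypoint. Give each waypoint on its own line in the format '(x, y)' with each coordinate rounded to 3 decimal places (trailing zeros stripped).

Executing turtle program step by step:
Start: pos=(0,0), heading=0, pen down
BK 6: (0,0) -> (-6,0) [heading=0, draw]
LT 270: heading 0 -> 270
RT 259: heading 270 -> 11
RT 270: heading 11 -> 101
FD 13: (-6,0) -> (-8.481,12.761) [heading=101, draw]
Final: pos=(-8.481,12.761), heading=101, 2 segment(s) drawn
Waypoints (3 total):
(0, 0)
(-6, 0)
(-8.481, 12.761)

Answer: (0, 0)
(-6, 0)
(-8.481, 12.761)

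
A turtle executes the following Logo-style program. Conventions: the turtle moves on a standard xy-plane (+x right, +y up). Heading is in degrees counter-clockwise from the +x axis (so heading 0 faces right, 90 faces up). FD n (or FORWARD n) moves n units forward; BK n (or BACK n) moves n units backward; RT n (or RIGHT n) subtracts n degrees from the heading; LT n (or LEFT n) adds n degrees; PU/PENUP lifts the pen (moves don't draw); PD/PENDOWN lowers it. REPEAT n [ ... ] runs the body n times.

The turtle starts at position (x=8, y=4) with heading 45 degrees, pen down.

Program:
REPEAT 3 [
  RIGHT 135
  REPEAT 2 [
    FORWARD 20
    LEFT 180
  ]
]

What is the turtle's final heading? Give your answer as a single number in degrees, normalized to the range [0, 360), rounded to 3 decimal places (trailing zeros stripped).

Executing turtle program step by step:
Start: pos=(8,4), heading=45, pen down
REPEAT 3 [
  -- iteration 1/3 --
  RT 135: heading 45 -> 270
  REPEAT 2 [
    -- iteration 1/2 --
    FD 20: (8,4) -> (8,-16) [heading=270, draw]
    LT 180: heading 270 -> 90
    -- iteration 2/2 --
    FD 20: (8,-16) -> (8,4) [heading=90, draw]
    LT 180: heading 90 -> 270
  ]
  -- iteration 2/3 --
  RT 135: heading 270 -> 135
  REPEAT 2 [
    -- iteration 1/2 --
    FD 20: (8,4) -> (-6.142,18.142) [heading=135, draw]
    LT 180: heading 135 -> 315
    -- iteration 2/2 --
    FD 20: (-6.142,18.142) -> (8,4) [heading=315, draw]
    LT 180: heading 315 -> 135
  ]
  -- iteration 3/3 --
  RT 135: heading 135 -> 0
  REPEAT 2 [
    -- iteration 1/2 --
    FD 20: (8,4) -> (28,4) [heading=0, draw]
    LT 180: heading 0 -> 180
    -- iteration 2/2 --
    FD 20: (28,4) -> (8,4) [heading=180, draw]
    LT 180: heading 180 -> 0
  ]
]
Final: pos=(8,4), heading=0, 6 segment(s) drawn

Answer: 0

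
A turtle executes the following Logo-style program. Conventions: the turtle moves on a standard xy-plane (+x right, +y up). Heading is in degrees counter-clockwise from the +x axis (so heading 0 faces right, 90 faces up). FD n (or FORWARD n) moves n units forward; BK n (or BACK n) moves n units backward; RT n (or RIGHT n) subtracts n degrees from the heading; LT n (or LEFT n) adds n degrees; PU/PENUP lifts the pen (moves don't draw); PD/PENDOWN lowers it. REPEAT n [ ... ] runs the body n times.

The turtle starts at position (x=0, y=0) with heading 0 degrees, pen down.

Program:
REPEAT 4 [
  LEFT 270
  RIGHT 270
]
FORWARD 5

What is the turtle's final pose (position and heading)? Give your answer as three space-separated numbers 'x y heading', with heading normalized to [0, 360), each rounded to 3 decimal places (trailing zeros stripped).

Answer: 5 0 0

Derivation:
Executing turtle program step by step:
Start: pos=(0,0), heading=0, pen down
REPEAT 4 [
  -- iteration 1/4 --
  LT 270: heading 0 -> 270
  RT 270: heading 270 -> 0
  -- iteration 2/4 --
  LT 270: heading 0 -> 270
  RT 270: heading 270 -> 0
  -- iteration 3/4 --
  LT 270: heading 0 -> 270
  RT 270: heading 270 -> 0
  -- iteration 4/4 --
  LT 270: heading 0 -> 270
  RT 270: heading 270 -> 0
]
FD 5: (0,0) -> (5,0) [heading=0, draw]
Final: pos=(5,0), heading=0, 1 segment(s) drawn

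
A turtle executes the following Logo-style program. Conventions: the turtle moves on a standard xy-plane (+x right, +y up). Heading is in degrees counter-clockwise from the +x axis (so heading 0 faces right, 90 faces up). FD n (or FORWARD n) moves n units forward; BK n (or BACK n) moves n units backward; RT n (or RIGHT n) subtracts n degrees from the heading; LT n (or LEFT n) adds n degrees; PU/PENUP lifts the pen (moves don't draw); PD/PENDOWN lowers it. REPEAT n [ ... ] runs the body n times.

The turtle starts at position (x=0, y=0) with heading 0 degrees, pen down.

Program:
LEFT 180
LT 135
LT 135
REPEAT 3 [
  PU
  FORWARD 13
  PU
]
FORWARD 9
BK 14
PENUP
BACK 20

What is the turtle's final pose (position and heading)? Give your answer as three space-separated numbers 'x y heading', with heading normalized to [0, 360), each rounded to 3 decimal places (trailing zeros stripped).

Answer: 0 14 90

Derivation:
Executing turtle program step by step:
Start: pos=(0,0), heading=0, pen down
LT 180: heading 0 -> 180
LT 135: heading 180 -> 315
LT 135: heading 315 -> 90
REPEAT 3 [
  -- iteration 1/3 --
  PU: pen up
  FD 13: (0,0) -> (0,13) [heading=90, move]
  PU: pen up
  -- iteration 2/3 --
  PU: pen up
  FD 13: (0,13) -> (0,26) [heading=90, move]
  PU: pen up
  -- iteration 3/3 --
  PU: pen up
  FD 13: (0,26) -> (0,39) [heading=90, move]
  PU: pen up
]
FD 9: (0,39) -> (0,48) [heading=90, move]
BK 14: (0,48) -> (0,34) [heading=90, move]
PU: pen up
BK 20: (0,34) -> (0,14) [heading=90, move]
Final: pos=(0,14), heading=90, 0 segment(s) drawn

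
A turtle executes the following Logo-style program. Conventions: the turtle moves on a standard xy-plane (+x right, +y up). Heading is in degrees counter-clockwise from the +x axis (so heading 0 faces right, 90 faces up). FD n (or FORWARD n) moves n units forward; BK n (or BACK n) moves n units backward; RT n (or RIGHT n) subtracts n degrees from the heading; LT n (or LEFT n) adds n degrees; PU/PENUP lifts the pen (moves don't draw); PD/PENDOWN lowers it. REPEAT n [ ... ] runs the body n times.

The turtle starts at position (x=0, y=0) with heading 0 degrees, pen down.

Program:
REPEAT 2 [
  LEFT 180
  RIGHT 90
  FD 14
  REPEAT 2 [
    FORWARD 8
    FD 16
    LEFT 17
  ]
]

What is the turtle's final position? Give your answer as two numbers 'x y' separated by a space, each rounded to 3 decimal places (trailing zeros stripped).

Executing turtle program step by step:
Start: pos=(0,0), heading=0, pen down
REPEAT 2 [
  -- iteration 1/2 --
  LT 180: heading 0 -> 180
  RT 90: heading 180 -> 90
  FD 14: (0,0) -> (0,14) [heading=90, draw]
  REPEAT 2 [
    -- iteration 1/2 --
    FD 8: (0,14) -> (0,22) [heading=90, draw]
    FD 16: (0,22) -> (0,38) [heading=90, draw]
    LT 17: heading 90 -> 107
    -- iteration 2/2 --
    FD 8: (0,38) -> (-2.339,45.65) [heading=107, draw]
    FD 16: (-2.339,45.65) -> (-7.017,60.951) [heading=107, draw]
    LT 17: heading 107 -> 124
  ]
  -- iteration 2/2 --
  LT 180: heading 124 -> 304
  RT 90: heading 304 -> 214
  FD 14: (-7.017,60.951) -> (-18.623,53.123) [heading=214, draw]
  REPEAT 2 [
    -- iteration 1/2 --
    FD 8: (-18.623,53.123) -> (-25.256,48.649) [heading=214, draw]
    FD 16: (-25.256,48.649) -> (-38.52,39.702) [heading=214, draw]
    LT 17: heading 214 -> 231
    -- iteration 2/2 --
    FD 8: (-38.52,39.702) -> (-43.555,33.485) [heading=231, draw]
    FD 16: (-43.555,33.485) -> (-53.624,21.05) [heading=231, draw]
    LT 17: heading 231 -> 248
  ]
]
Final: pos=(-53.624,21.05), heading=248, 10 segment(s) drawn

Answer: -53.624 21.05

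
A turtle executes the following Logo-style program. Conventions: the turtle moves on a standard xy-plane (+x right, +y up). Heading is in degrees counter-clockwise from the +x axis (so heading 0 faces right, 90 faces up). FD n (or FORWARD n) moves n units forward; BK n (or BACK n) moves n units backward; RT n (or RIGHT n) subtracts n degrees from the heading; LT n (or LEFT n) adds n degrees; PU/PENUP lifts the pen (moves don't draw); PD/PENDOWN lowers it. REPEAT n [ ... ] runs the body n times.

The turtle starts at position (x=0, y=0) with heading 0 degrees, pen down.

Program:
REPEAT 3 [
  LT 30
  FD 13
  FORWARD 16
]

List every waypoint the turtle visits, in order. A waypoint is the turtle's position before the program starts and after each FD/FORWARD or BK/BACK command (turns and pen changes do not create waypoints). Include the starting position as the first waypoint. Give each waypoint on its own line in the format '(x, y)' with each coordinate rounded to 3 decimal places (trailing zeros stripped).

Answer: (0, 0)
(11.258, 6.5)
(25.115, 14.5)
(31.615, 25.758)
(39.615, 39.615)
(39.615, 52.615)
(39.615, 68.615)

Derivation:
Executing turtle program step by step:
Start: pos=(0,0), heading=0, pen down
REPEAT 3 [
  -- iteration 1/3 --
  LT 30: heading 0 -> 30
  FD 13: (0,0) -> (11.258,6.5) [heading=30, draw]
  FD 16: (11.258,6.5) -> (25.115,14.5) [heading=30, draw]
  -- iteration 2/3 --
  LT 30: heading 30 -> 60
  FD 13: (25.115,14.5) -> (31.615,25.758) [heading=60, draw]
  FD 16: (31.615,25.758) -> (39.615,39.615) [heading=60, draw]
  -- iteration 3/3 --
  LT 30: heading 60 -> 90
  FD 13: (39.615,39.615) -> (39.615,52.615) [heading=90, draw]
  FD 16: (39.615,52.615) -> (39.615,68.615) [heading=90, draw]
]
Final: pos=(39.615,68.615), heading=90, 6 segment(s) drawn
Waypoints (7 total):
(0, 0)
(11.258, 6.5)
(25.115, 14.5)
(31.615, 25.758)
(39.615, 39.615)
(39.615, 52.615)
(39.615, 68.615)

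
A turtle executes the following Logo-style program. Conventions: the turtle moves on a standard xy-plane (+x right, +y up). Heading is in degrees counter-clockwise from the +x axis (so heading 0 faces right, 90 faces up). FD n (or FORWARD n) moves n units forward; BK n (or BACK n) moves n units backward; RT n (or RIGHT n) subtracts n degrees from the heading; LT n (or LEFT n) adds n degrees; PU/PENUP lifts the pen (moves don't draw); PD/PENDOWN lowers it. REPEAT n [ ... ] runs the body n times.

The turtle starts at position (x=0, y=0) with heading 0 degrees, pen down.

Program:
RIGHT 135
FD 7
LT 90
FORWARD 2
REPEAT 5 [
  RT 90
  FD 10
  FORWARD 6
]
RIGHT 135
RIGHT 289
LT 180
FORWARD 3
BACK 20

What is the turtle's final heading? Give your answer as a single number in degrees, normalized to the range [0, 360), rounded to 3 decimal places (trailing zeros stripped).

Answer: 341

Derivation:
Executing turtle program step by step:
Start: pos=(0,0), heading=0, pen down
RT 135: heading 0 -> 225
FD 7: (0,0) -> (-4.95,-4.95) [heading=225, draw]
LT 90: heading 225 -> 315
FD 2: (-4.95,-4.95) -> (-3.536,-6.364) [heading=315, draw]
REPEAT 5 [
  -- iteration 1/5 --
  RT 90: heading 315 -> 225
  FD 10: (-3.536,-6.364) -> (-10.607,-13.435) [heading=225, draw]
  FD 6: (-10.607,-13.435) -> (-14.849,-17.678) [heading=225, draw]
  -- iteration 2/5 --
  RT 90: heading 225 -> 135
  FD 10: (-14.849,-17.678) -> (-21.92,-10.607) [heading=135, draw]
  FD 6: (-21.92,-10.607) -> (-26.163,-6.364) [heading=135, draw]
  -- iteration 3/5 --
  RT 90: heading 135 -> 45
  FD 10: (-26.163,-6.364) -> (-19.092,0.707) [heading=45, draw]
  FD 6: (-19.092,0.707) -> (-14.849,4.95) [heading=45, draw]
  -- iteration 4/5 --
  RT 90: heading 45 -> 315
  FD 10: (-14.849,4.95) -> (-7.778,-2.121) [heading=315, draw]
  FD 6: (-7.778,-2.121) -> (-3.536,-6.364) [heading=315, draw]
  -- iteration 5/5 --
  RT 90: heading 315 -> 225
  FD 10: (-3.536,-6.364) -> (-10.607,-13.435) [heading=225, draw]
  FD 6: (-10.607,-13.435) -> (-14.849,-17.678) [heading=225, draw]
]
RT 135: heading 225 -> 90
RT 289: heading 90 -> 161
LT 180: heading 161 -> 341
FD 3: (-14.849,-17.678) -> (-12.013,-18.654) [heading=341, draw]
BK 20: (-12.013,-18.654) -> (-30.923,-12.143) [heading=341, draw]
Final: pos=(-30.923,-12.143), heading=341, 14 segment(s) drawn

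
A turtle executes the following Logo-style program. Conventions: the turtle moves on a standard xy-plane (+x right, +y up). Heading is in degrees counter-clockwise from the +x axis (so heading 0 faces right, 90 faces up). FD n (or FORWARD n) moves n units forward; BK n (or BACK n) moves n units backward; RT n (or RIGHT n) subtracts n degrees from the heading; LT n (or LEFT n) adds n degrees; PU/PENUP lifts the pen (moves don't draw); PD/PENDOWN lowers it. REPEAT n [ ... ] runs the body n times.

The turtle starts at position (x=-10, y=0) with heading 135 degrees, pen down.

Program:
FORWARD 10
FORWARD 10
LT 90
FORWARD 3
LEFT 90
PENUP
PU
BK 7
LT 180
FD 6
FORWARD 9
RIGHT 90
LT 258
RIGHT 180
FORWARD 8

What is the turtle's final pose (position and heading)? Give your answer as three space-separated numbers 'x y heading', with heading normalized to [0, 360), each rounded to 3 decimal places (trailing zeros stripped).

Answer: -46.177 34.287 123

Derivation:
Executing turtle program step by step:
Start: pos=(-10,0), heading=135, pen down
FD 10: (-10,0) -> (-17.071,7.071) [heading=135, draw]
FD 10: (-17.071,7.071) -> (-24.142,14.142) [heading=135, draw]
LT 90: heading 135 -> 225
FD 3: (-24.142,14.142) -> (-26.263,12.021) [heading=225, draw]
LT 90: heading 225 -> 315
PU: pen up
PU: pen up
BK 7: (-26.263,12.021) -> (-31.213,16.971) [heading=315, move]
LT 180: heading 315 -> 135
FD 6: (-31.213,16.971) -> (-35.456,21.213) [heading=135, move]
FD 9: (-35.456,21.213) -> (-41.82,27.577) [heading=135, move]
RT 90: heading 135 -> 45
LT 258: heading 45 -> 303
RT 180: heading 303 -> 123
FD 8: (-41.82,27.577) -> (-46.177,34.287) [heading=123, move]
Final: pos=(-46.177,34.287), heading=123, 3 segment(s) drawn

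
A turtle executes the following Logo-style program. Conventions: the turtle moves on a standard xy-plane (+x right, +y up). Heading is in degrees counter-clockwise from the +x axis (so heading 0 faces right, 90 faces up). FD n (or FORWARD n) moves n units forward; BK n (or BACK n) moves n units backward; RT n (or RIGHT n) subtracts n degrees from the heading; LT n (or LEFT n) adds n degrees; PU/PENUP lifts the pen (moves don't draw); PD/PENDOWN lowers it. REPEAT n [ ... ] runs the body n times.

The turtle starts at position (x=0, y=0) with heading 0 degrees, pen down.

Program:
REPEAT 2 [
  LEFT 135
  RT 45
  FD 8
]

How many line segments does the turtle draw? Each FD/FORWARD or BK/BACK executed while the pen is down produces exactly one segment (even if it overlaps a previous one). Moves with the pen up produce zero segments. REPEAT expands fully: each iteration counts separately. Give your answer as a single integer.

Executing turtle program step by step:
Start: pos=(0,0), heading=0, pen down
REPEAT 2 [
  -- iteration 1/2 --
  LT 135: heading 0 -> 135
  RT 45: heading 135 -> 90
  FD 8: (0,0) -> (0,8) [heading=90, draw]
  -- iteration 2/2 --
  LT 135: heading 90 -> 225
  RT 45: heading 225 -> 180
  FD 8: (0,8) -> (-8,8) [heading=180, draw]
]
Final: pos=(-8,8), heading=180, 2 segment(s) drawn
Segments drawn: 2

Answer: 2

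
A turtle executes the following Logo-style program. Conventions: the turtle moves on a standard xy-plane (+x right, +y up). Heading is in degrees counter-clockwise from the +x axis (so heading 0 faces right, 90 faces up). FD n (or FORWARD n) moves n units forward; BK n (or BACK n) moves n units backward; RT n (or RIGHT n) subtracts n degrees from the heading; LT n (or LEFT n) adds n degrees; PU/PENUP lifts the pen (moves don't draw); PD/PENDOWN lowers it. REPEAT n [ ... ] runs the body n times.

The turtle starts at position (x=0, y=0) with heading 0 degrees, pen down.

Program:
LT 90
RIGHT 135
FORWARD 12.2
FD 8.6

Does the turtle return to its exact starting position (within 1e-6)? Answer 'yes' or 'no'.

Executing turtle program step by step:
Start: pos=(0,0), heading=0, pen down
LT 90: heading 0 -> 90
RT 135: heading 90 -> 315
FD 12.2: (0,0) -> (8.627,-8.627) [heading=315, draw]
FD 8.6: (8.627,-8.627) -> (14.708,-14.708) [heading=315, draw]
Final: pos=(14.708,-14.708), heading=315, 2 segment(s) drawn

Start position: (0, 0)
Final position: (14.708, -14.708)
Distance = 20.8; >= 1e-6 -> NOT closed

Answer: no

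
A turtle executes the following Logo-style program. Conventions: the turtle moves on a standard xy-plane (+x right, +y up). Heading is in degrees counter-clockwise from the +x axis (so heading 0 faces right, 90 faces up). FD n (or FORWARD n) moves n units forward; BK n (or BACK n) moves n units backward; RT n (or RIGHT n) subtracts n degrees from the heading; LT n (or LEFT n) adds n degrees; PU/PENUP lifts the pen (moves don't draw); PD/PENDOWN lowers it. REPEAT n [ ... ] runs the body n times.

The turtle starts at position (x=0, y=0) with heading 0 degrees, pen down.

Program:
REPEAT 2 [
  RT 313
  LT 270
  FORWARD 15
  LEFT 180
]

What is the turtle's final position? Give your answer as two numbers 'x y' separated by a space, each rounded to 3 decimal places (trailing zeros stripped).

Answer: 9.924 4.733

Derivation:
Executing turtle program step by step:
Start: pos=(0,0), heading=0, pen down
REPEAT 2 [
  -- iteration 1/2 --
  RT 313: heading 0 -> 47
  LT 270: heading 47 -> 317
  FD 15: (0,0) -> (10.97,-10.23) [heading=317, draw]
  LT 180: heading 317 -> 137
  -- iteration 2/2 --
  RT 313: heading 137 -> 184
  LT 270: heading 184 -> 94
  FD 15: (10.97,-10.23) -> (9.924,4.733) [heading=94, draw]
  LT 180: heading 94 -> 274
]
Final: pos=(9.924,4.733), heading=274, 2 segment(s) drawn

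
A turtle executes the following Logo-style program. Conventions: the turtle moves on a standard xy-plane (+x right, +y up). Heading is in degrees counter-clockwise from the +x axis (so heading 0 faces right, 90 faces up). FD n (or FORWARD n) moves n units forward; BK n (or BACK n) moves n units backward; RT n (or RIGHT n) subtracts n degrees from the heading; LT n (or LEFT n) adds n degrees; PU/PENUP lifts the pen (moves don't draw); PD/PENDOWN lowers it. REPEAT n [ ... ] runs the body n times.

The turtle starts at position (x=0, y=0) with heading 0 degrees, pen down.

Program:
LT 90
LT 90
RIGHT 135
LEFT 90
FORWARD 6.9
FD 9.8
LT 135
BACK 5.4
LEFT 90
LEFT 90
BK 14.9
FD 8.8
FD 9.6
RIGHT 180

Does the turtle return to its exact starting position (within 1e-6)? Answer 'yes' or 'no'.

Executing turtle program step by step:
Start: pos=(0,0), heading=0, pen down
LT 90: heading 0 -> 90
LT 90: heading 90 -> 180
RT 135: heading 180 -> 45
LT 90: heading 45 -> 135
FD 6.9: (0,0) -> (-4.879,4.879) [heading=135, draw]
FD 9.8: (-4.879,4.879) -> (-11.809,11.809) [heading=135, draw]
LT 135: heading 135 -> 270
BK 5.4: (-11.809,11.809) -> (-11.809,17.209) [heading=270, draw]
LT 90: heading 270 -> 0
LT 90: heading 0 -> 90
BK 14.9: (-11.809,17.209) -> (-11.809,2.309) [heading=90, draw]
FD 8.8: (-11.809,2.309) -> (-11.809,11.109) [heading=90, draw]
FD 9.6: (-11.809,11.109) -> (-11.809,20.709) [heading=90, draw]
RT 180: heading 90 -> 270
Final: pos=(-11.809,20.709), heading=270, 6 segment(s) drawn

Start position: (0, 0)
Final position: (-11.809, 20.709)
Distance = 23.839; >= 1e-6 -> NOT closed

Answer: no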